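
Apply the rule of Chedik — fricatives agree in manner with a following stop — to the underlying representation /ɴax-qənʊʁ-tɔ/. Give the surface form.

The rule targets /x/ (voiceless velar fricative), which sits before the trigger /q/ (stop).
A voiceless velar stop is [k], so the surface segment is [k].
At the second juncture, /ʁ/ likewise becomes [ɢ] adjacent to /t/.

[ɴakqənʊɢtɔ]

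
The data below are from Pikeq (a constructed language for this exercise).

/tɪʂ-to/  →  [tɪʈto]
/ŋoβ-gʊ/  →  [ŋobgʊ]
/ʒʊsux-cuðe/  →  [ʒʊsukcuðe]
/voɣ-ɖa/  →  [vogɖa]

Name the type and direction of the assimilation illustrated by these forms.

regressive manner assimilation

Underlying /ʂ/ is realised as [ʈ] next to /t/; /t/ itself does not change.
/ʂ/ is a fricative while /t/ is a stop; the output [ʈ] is a stop, matching the trigger — so the feature that spreads is manner.
Place and voice are unchanged, so the assimilation is partial, not total.
Checking the remaining alternations: /β/ → [b] before /g/ (fricative → stop, matching a stop); /x/ → [k] before /c/ (fricative → stop, matching a stop); /ɣ/ → [g] before /ɖ/ (fricative → stop, matching a stop) — only manner changes, and always toward the following segment.
Since the segment that changes precedes the conditioning segment, the assimilation is regressive.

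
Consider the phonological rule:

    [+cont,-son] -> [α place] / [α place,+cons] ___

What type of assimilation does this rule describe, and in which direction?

progressive place assimilation

The shared variable α links the value of the place features (abbreviated [place]) on the target to the same value on the neighbouring segment, so place is the feature that assimilates.
The conditioning segment sits to the left of the focus bar, meaning the trigger precedes the segment that changes — progressive assimilation.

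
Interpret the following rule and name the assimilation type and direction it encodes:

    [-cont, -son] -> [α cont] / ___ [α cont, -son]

regressive manner assimilation

The shared variable α links the value of [cont] on the target to that of the neighbouring obstruent. [cont] distinguishes stops from fricatives — a manner-of-articulation feature — so this is manner assimilation.
The conditioning segment sits to the right of the focus bar, meaning the trigger follows the segment that changes — regressive assimilation.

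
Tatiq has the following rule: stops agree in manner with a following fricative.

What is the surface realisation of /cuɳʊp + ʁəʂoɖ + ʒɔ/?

The rule targets /p/ (voiceless bilabial stop), which sits before the trigger /ʁ/ (fricative).
A voiceless bilabial fricative is [ɸ], so the surface segment is [ɸ].
At the second juncture, /ɖ/ likewise becomes [ʐ] adjacent to /ʒ/.

[cuɳʊɸʁəʂoʐʒɔ]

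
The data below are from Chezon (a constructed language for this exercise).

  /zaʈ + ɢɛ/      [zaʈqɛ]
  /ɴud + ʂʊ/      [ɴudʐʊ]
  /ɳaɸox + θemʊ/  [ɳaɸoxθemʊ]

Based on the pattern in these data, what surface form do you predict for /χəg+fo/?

[χəgvo]

The data show progressive voicing assimilation: /ɢ/ → [q] after /ʈ/; /ʂ/ → [ʐ] after /d/. In each pair only voicing changes, matching the preceding consonant, while place and manner stay constant.
Nothing changes in [ɳaɸoxθemʊ]: there the adjacent consonants already agree in voicing (/θ/ and /x/ are both voiceless), so this form is consistent with the same rule.
The rule targets /f/ (voiceless labiodental fricative), which sits after the trigger /g/ (voiced).
The voiced labiodental fricative is [v], so /f/ → [v].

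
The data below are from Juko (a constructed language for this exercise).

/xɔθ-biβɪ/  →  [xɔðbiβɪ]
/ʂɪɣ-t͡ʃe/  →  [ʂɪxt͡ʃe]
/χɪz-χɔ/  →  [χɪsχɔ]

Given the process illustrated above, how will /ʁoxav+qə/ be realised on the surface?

The data show regressive voicing assimilation: /θ/ → [ð] before /b/; /ɣ/ → [x] before /t͡ʃ/; /z/ → [s] before /χ/. In each pair only voicing changes, matching the following consonant, while place and manner stay constant.
The rule targets /v/ (voiced labiodental fricative), which sits before the trigger /q/ (voiceless).
Changing only its voicing to voiceless gives [f] — the voiceless labiodental fricative.

[ʁoxafqə]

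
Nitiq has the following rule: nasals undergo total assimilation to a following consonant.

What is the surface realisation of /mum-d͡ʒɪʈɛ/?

[mud͡ʒd͡ʒɪʈɛ]

/m/ is the segment targeted by the rule; it sits immediately before /d͡ʒ/, so it assimilates completely and surfaces as [d͡ʒ].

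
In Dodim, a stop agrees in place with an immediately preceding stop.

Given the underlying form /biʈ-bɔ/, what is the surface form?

[biʈɖɔ]

The rule targets /b/ (voiced bilabial stop), which sits after the trigger /ʈ/ (retroflex).
The voiced retroflex stop is [ɖ], so /b/ → [ɖ].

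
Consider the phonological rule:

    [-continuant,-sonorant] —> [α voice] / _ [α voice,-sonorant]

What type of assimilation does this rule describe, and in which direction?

The rule copies [voice] from the environment onto the target, so the assimilating feature is voicing.
Since the environment is written after the underscore, the trigger follows the target; the direction is regressive.

regressive voicing assimilation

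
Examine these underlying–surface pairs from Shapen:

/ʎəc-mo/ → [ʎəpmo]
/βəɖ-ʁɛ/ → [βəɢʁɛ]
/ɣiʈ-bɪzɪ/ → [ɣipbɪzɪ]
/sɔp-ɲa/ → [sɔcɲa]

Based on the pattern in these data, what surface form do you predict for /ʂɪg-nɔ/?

The data show regressive place assimilation: /c/ → [p] before /m/; /ɖ/ → [ɢ] before /ʁ/; /ʈ/ → [p] before /b/; /p/ → [c] before /ɲ/. In each pair only place changes, matching the following consonant, while manner and voice stay constant.
The rule targets /g/ (voiced velar stop), which sits before the trigger /n/ (alveolar).
Changing only its place to alveolar gives [d] — the voiced alveolar stop.

[ʂɪdnɔ]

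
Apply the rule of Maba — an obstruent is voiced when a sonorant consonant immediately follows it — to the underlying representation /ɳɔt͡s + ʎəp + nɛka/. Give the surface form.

The rule targets /t͡s/ (voiceless alveolar affricate), which sits before the trigger /ʎ/ (voiced).
A voiced alveolar affricate is [d͡z], so the surface segment is [d͡z].
The same rule applies at the second boundary: /p/ → [b] next to /n/.

[ɳɔd͡zʎəbnɛka]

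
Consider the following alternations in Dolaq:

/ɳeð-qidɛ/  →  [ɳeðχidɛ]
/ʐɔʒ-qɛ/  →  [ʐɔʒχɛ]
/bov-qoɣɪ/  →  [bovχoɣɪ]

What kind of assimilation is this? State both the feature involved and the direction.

progressive manner assimilation

Underlying /q/ is realised as [χ] next to /ð/; /ð/ itself does not change.
/q/ is a stop while /ð/ is a fricative; the output [χ] is a fricative, matching the trigger — so the feature that spreads is manner.
Place and voice are unchanged, so the assimilation is partial, not total.
Checking the remaining alternations: /q/ → [χ] after /ʒ/ (stop → fricative, matching a fricative); /q/ → [χ] after /v/ (stop → fricative, matching a fricative) — only manner changes, and always toward the preceding segment.
The trigger is the preceding segment, so the direction is progressive (perseverative).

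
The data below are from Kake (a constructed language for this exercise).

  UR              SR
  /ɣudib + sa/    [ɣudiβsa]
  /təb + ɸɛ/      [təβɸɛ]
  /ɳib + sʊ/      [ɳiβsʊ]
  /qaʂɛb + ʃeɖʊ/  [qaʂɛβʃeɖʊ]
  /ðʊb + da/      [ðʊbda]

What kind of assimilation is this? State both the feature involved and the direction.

regressive manner assimilation

Underlying /b/ is realised as [β] next to /s/; /s/ itself does not change.
The change stop → fricative matches the manner of the following /s/, identifying this as manner assimilation.
Place and voice are unchanged, so the assimilation is partial, not total.
The same holds elsewhere in the data: /b/ → [β] before /ɸ/ (stop → fricative, matching a fricative); /b/ → [β] before /ʃ/ (stop → fricative, matching a fricative) — only manner changes, and always toward the following segment.
No alternation appears in [ðʊbda]: there the adjacent consonants already agree in manner (/b/ and /d/ are both stops), so this form is consistent with the same rule.
Since the segment that changes precedes the conditioning segment, the assimilation is regressive.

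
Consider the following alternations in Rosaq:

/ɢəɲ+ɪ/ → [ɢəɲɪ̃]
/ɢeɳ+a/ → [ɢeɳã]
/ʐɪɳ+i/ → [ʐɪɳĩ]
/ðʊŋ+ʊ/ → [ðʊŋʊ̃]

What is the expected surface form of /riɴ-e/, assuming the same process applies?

The data show progressive nasality assimilation (vowel nasalisation): /ɪ/ → [ɪ̃] after /ɲ/; /a/ → [ã] after /ɳ/; /i/ → [ĩ] after /ɳ/; /ʊ/ → [ʊ̃] after /ŋ/ — a vowel is nasalised by an immediately preceding nasal consonant.
/e/ sits next to the nasal /ɴ/ and is therefore nasalised to [ẽ].

[riɴẽ]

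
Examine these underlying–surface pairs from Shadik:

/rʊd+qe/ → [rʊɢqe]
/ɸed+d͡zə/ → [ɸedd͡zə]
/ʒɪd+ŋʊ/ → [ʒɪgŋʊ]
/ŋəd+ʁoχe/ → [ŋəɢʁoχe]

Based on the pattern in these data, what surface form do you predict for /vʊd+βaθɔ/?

The data show regressive place assimilation: /d/ → [ɢ] before /q/; /d/ → [g] before /ŋ/; /d/ → [ɢ] before /ʁ/. In each pair only place changes, matching the following consonant, while manner and voice stay constant.
Nothing changes in [ɸedd͡zə]: there the adjacent consonants already agree in place (/d/ and /d͡z/ are both alveolar), so this form is consistent with the same rule.
/d/ is a voiced alveolar stop. The following trigger /β/ is bilabial, so /d/ must become bilabial as well.
The voiced bilabial stop is [b], so /d/ → [b].

[vʊbβaθɔ]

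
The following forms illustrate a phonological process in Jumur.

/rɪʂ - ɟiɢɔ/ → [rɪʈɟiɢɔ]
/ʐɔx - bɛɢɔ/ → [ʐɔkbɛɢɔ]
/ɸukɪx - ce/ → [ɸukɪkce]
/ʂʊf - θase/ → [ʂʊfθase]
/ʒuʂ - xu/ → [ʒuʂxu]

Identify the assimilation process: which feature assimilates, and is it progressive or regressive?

The segment that alternates is /ʂ/, which surfaces as [ʈ] when adjacent to /ɟ/.
The change fricative → stop matches the manner of the following /ɟ/, identifying this as manner assimilation.
Place and voice are unchanged, so the assimilation is partial, not total.
The other alternating forms pattern the same way: /x/ → [k] before /b/ (fricative → stop, matching a stop); /x/ → [k] before /c/ (fricative → stop, matching a stop) — only manner changes, and always toward the following segment.
No alternation appears in [ʂʊfθase], [ʒuʂxu]: there the adjacent consonants already agree in manner (/f/ and /θ/ are both fricatives; /ʂ/ and /x/ are both fricatives), so these forms are consistent with the same rule.
The trigger is the following segment, so the direction is regressive (anticipatory).

regressive manner assimilation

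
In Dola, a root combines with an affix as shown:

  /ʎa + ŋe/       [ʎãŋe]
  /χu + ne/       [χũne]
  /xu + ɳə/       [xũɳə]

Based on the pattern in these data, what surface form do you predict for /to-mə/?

The data show regressive nasality assimilation (vowel nasalisation): /a/ → [ã] before /ŋ/; /u/ → [ũ] before /n/; /u/ → [ũ] before /ɳ/ — a vowel is nasalised by an immediately following nasal consonant.
The vowel /o/ is adjacent to the following nasal /m/, so it acquires [+nasal] and surfaces as [õ].

[tõmə]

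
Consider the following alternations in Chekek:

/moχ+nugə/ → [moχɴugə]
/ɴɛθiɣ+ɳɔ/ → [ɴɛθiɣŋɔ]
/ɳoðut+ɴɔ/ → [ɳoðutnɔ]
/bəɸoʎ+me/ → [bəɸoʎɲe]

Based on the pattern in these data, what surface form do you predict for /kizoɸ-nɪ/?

The data show progressive place assimilation: /n/ → [ɴ] after /χ/; /ɳ/ → [ŋ] after /ɣ/; /ɴ/ → [n] after /t/; /m/ → [ɲ] after /ʎ/. In each pair only place changes, matching the preceding consonant, while manner and voice stay constant.
/n/ is a voiced alveolar nasal. The preceding trigger /ɸ/ is bilabial, so /n/ must become bilabial as well.
Changing only its place to bilabial gives [m] — the voiced bilabial nasal.

[kizoɸmɪ]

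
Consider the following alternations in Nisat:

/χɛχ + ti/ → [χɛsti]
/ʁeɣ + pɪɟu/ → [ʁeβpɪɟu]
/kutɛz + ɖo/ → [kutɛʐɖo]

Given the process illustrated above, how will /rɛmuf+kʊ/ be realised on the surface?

[rɛmuxkʊ]

The data show regressive place assimilation: /χ/ → [s] before /t/; /ɣ/ → [β] before /p/; /z/ → [ʐ] before /ɖ/. In each pair only place changes, matching the following consonant, while manner and voice stay constant.
The rule targets /f/ (voiceless labiodental fricative), which sits before the trigger /k/ (velar).
A voiceless velar fricative is [x], so the surface segment is [x].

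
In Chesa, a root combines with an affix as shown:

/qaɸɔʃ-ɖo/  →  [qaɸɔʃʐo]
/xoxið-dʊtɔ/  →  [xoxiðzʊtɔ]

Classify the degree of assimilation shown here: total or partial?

partial assimilation

Comparing underlying and surface forms, /ɖ/ → [ʐ] is the alternation; the neighbouring /ʃ/ is constant.
/ɖ/ is a stop while /ʃ/ is a fricative; the output [ʐ] is a fricative, matching the trigger — so the feature that spreads is manner.
Place and voice are unchanged, so the assimilation is partial, not total.
Checking the remaining alternation: /d/ → [z] after /ð/ (stop → fricative, matching a fricative) — only manner changes, and always toward the preceding segment.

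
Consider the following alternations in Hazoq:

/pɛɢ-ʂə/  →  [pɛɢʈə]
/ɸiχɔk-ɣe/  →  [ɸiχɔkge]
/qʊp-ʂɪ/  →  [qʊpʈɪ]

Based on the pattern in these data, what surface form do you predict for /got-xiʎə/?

The data show progressive manner assimilation: /ʂ/ → [ʈ] after /ɢ/; /ɣ/ → [g] after /k/; /ʂ/ → [ʈ] after /p/. In each pair only manner changes, matching the preceding consonant, while place and voice stay constant.
The rule targets /x/ (voiceless velar fricative), which sits after the trigger /t/ (stop).
The voiceless velar stop is [k], so /x/ → [k].

[gotkiʎə]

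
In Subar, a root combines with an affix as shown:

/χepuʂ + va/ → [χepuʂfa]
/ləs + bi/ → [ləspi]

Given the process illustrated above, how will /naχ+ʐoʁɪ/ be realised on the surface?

The data show progressive voicing assimilation: /v/ → [f] after /ʂ/; /b/ → [p] after /s/. In each pair only voicing changes, matching the preceding consonant, while place and manner stay constant.
The rule targets /ʐ/ (voiced retroflex fricative), which sits after the trigger /χ/ (voiceless).
The voiceless retroflex fricative is [ʂ], so /ʐ/ → [ʂ].

[naχʂoʁɪ]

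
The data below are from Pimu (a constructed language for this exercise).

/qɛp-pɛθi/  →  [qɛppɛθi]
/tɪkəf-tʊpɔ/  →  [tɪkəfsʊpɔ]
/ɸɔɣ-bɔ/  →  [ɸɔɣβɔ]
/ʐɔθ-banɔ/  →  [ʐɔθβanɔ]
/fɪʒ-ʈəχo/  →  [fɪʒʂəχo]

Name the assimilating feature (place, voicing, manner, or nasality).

manner

Underlying /t/ is realised as [s] next to /f/; /f/ itself does not change.
The change stop → fricative matches the manner of the preceding /f/, identifying this as manner assimilation.
The other alternating forms pattern the same way: /b/ → [β] after /ɣ/ (stop → fricative, matching a fricative); /b/ → [β] after /θ/ (stop → fricative, matching a fricative); /ʈ/ → [ʂ] after /ʒ/ (stop → fricative, matching a fricative) — only manner changes, and always toward the preceding segment.
Nothing changes in [qɛppɛθi]: there the adjacent consonants already agree in manner (/p/ and /p/ are both stops), so this form is consistent with the same rule.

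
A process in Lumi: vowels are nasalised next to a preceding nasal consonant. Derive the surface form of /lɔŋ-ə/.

/ə/ sits next to the nasal /ŋ/ and is therefore nasalised to [ə̃].

[lɔŋə̃]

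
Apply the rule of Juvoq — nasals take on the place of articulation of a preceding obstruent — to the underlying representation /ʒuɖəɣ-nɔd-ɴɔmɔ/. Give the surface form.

The rule targets /n/ (voiced alveolar nasal), which sits after the trigger /ɣ/ (velar).
A voiced velar nasal is [ŋ], so the surface segment is [ŋ].
The same rule applies at the second boundary: /ɴ/ → [n] next to /d/.

[ʒuɖəɣŋɔdnɔmɔ]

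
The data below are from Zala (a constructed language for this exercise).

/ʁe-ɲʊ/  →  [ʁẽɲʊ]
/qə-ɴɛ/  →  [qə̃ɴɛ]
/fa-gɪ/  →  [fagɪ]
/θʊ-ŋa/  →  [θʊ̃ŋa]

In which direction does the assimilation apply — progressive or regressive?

regressive

The vowel /e/ surfaces as nasalised [ẽ] next to the following nasal /ɲ/ — it has acquired the [+nasal] feature of its neighbour.
Likewise in the remaining data: /ə/ → [ə̃] before /ɴ/; /ʊ/ → [ʊ̃] before /ŋ/ — each time a vowel is nasalised next to a following nasal.
No change occurs in [fagɪ] because the vowel at the boundary is adjacent to an oral consonant, not a nasal (/a/ next to /g/).
Because the conditioning nasal is to the right of the vowel that changes, the process is regressive (anticipatory).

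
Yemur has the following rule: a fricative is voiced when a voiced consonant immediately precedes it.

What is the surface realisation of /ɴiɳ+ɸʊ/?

[ɴiɳβʊ]

The rule targets /ɸ/ (voiceless bilabial fricative), which sits after the trigger /ɳ/ (voiced).
The voiced bilabial fricative is [β], so /ɸ/ → [β].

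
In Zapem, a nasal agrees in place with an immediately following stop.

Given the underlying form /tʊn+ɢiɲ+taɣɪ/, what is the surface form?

[tʊɴɢintaɣɪ]

/n/ is a voiced alveolar nasal. The following trigger /ɢ/ is uvular, so /n/ must become uvular as well.
The voiced uvular nasal is [ɴ], so /n/ → [ɴ].
At the second juncture, /ɲ/ likewise becomes [n] adjacent to /t/.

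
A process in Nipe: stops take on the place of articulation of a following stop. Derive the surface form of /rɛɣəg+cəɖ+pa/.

/g/ is a voiced velar stop. The following trigger /c/ is palatal, so /g/ must become palatal as well.
Changing only its place to palatal gives [ɟ] — the voiced palatal stop.
The same rule applies at the second boundary: /ɖ/ → [b] next to /p/.

[rɛɣəɟcəbpa]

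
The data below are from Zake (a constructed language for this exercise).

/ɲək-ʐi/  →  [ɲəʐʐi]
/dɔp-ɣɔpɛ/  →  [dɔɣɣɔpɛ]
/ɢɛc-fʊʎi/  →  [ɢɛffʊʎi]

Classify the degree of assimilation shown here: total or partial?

Comparing underlying and surface forms, /k/ → [ʐ] is the alternation; the neighbouring /ʐ/ is constant.
The output [ʐ] is identical to the trigger /ʐ/ — every feature (place, manner, voicing) has been copied — so this is total assimilation.
The remaining alternations confirm this: /p/ → [ɣ] before /ɣ/; /c/ → [f] before /f/ — in each case the output is a copy of the following consonant.

total assimilation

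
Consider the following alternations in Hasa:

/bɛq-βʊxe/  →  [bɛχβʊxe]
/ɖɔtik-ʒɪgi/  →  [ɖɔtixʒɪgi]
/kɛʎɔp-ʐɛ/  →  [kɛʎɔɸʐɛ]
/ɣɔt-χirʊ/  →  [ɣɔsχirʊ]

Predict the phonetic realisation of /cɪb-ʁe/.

The data show regressive manner assimilation: /q/ → [χ] before /β/; /k/ → [x] before /ʒ/; /p/ → [ɸ] before /ʐ/; /t/ → [s] before /χ/. In each pair only manner changes, matching the following consonant, while place and voice stay constant.
/b/ is a voiced bilabial stop. The following trigger /ʁ/ is a fricative, so /b/ must become a fricative as well.
Changing only its manner to fricative gives [β] — the voiced bilabial fricative.

[cɪβʁe]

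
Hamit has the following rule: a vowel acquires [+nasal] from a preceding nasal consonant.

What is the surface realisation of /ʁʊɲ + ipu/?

[ʁʊɲĩpu]

/i/ sits next to the nasal /ɲ/ and is therefore nasalised to [ĩ].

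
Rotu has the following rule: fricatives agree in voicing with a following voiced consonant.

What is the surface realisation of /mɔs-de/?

[mɔzde]

The rule targets /s/ (voiceless alveolar fricative), which sits before the trigger /d/ (voiced).
Changing only its voicing to voiced gives [z] — the voiced alveolar fricative.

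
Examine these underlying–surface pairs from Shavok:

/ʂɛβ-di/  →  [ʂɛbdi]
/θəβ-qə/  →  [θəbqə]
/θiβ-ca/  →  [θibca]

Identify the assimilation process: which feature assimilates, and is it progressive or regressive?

Comparing underlying and surface forms, /β/ → [b] is the alternation; the neighbouring /d/ is constant.
/β/ is a fricative while /d/ is a stop; the output [b] is a stop, matching the trigger — so the feature that spreads is manner.
Place and voice are unchanged, so the assimilation is partial, not total.
Checking the remaining alternations: /β/ → [b] before /q/ (fricative → stop, matching a stop); /β/ → [b] before /c/ (fricative → stop, matching a stop) — only manner changes, and always toward the following segment.
The trigger is the following segment, so the direction is regressive (anticipatory).

regressive manner assimilation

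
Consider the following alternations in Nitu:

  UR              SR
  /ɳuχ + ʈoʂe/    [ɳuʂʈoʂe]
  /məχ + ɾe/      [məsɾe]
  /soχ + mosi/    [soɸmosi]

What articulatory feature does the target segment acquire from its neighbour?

Underlying /χ/ is realised as [ʂ] next to /ʈ/; /ʈ/ itself does not change.
The change uvular → retroflex matches the place of the following /ʈ/, identifying this as place assimilation.
The same holds elsewhere in the data: /χ/ → [s] before /ɾ/ (uvular → alveolar, matching alveolar); /χ/ → [ɸ] before /m/ (uvular → bilabial, matching bilabial) — only place changes, and always toward the following segment.

place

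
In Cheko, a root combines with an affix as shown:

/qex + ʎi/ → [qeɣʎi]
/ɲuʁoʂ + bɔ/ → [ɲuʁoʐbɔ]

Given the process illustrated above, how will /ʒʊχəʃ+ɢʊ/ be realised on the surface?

The data show regressive voicing assimilation: /x/ → [ɣ] before /ʎ/; /ʂ/ → [ʐ] before /b/. In each pair only voicing changes, matching the following consonant, while place and manner stay constant.
/ʃ/ is a voiceless postalveolar fricative. The following trigger /ɢ/ is voiced, so /ʃ/ must become voiced as well.
Changing only its voicing to voiced gives [ʒ] — the voiced postalveolar fricative.

[ʒʊχəʒɢʊ]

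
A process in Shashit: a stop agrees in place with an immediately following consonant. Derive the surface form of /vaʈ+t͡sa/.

[vatt͡sa]

The rule targets /ʈ/ (voiceless retroflex stop), which sits before the trigger /t͡s/ (alveolar).
The voiceless alveolar stop is [t], so /ʈ/ → [t].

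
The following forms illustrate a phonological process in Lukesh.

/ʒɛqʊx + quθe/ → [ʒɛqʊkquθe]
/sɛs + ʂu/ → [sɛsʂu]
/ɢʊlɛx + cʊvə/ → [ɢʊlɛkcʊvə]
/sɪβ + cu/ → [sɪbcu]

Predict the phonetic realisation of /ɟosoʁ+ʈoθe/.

[ɟosoɢʈoθe]

The data show regressive manner assimilation: /x/ → [k] before /q/; /x/ → [k] before /c/; /β/ → [b] before /c/. In each pair only manner changes, matching the following consonant, while place and voice stay constant.
No alternation appears in [sɛsʂu]: there the adjacent consonants already agree in manner (/s/ and /ʂ/ are both fricatives), so this form is consistent with the same rule.
/ʁ/ is a voiced uvular fricative. The following trigger /ʈ/ is a stop, so /ʁ/ must become a stop as well.
The voiced uvular stop is [ɢ], so /ʁ/ → [ɢ].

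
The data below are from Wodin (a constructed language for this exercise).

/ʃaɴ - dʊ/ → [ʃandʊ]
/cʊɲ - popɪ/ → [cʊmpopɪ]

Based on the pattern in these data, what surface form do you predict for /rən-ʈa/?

[rəɳʈa]

The data show regressive place assimilation: /ɴ/ → [n] before /d/; /ɲ/ → [m] before /p/. In each pair only place changes, matching the following consonant, while manner and voice stay constant.
/n/ is a voiced alveolar nasal. The following trigger /ʈ/ is retroflex, so /n/ must become retroflex as well.
Changing only its place to retroflex gives [ɳ] — the voiced retroflex nasal.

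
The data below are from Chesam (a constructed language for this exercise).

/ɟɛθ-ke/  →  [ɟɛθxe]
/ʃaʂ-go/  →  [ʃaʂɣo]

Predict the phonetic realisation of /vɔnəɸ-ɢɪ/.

[vɔnəɸʁɪ]

The data show progressive manner assimilation: /k/ → [x] after /θ/; /g/ → [ɣ] after /ʂ/. In each pair only manner changes, matching the preceding consonant, while place and voice stay constant.
The rule targets /ɢ/ (voiced uvular stop), which sits after the trigger /ɸ/ (fricative).
Changing only its manner to fricative gives [ʁ] — the voiced uvular fricative.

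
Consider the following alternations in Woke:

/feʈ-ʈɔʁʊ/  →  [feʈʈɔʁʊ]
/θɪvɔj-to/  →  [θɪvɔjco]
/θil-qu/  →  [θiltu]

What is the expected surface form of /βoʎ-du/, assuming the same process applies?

The data show progressive place assimilation: /t/ → [c] after /j/; /q/ → [t] after /l/. In each pair only place changes, matching the preceding consonant, while manner and voice stay constant.
Nothing changes in [feʈʈɔʁʊ]: there the adjacent consonants already agree in place (/ʈ/ and /ʈ/ are both retroflex), so this form is consistent with the same rule.
The rule targets /d/ (voiced alveolar stop), which sits after the trigger /ʎ/ (palatal).
Changing only its place to palatal gives [ɟ] — the voiced palatal stop.

[βoʎɟu]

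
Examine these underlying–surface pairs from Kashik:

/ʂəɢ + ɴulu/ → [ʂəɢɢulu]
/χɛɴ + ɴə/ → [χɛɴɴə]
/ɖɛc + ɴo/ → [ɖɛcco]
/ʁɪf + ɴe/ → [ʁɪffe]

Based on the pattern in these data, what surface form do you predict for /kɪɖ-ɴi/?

The data show progressive total assimilation (/ɴ/ → [ɢ] after /ɢ/; /ɴ/ → [c] after /c/; /ɴ/ → [f] after /f/): in every case the target segment becomes identical to its preceding neighbour, copying more than a single feature.
In [χɛɴɴə] the two consonants at the boundary are already identical (/ɴ/ + /ɴ/), so the rule applies vacuously and nothing changes.
/ɴ/ is the segment targeted by the rule; it sits immediately after /ɖ/, so it assimilates completely and surfaces as [ɖ].

[kɪɖɖi]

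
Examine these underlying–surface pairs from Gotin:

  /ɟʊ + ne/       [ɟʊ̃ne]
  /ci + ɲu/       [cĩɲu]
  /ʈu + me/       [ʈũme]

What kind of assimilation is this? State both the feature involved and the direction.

The vowel /ʊ/ surfaces as nasalised [ʊ̃] next to the following nasal /n/ — it has acquired the [+nasal] feature of its neighbour.
The other forms show the same pattern: /i/ → [ĩ] before /ɲ/; /u/ → [ũ] before /m/ — each time a vowel is nasalised next to a following nasal.
Because the conditioning nasal is to the right of the vowel that changes, the process is regressive (anticipatory).

regressive nasality assimilation (vowel nasalisation)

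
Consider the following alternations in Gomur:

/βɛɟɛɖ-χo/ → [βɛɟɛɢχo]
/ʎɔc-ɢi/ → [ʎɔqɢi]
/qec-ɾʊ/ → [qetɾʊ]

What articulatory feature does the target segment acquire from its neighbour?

Comparing underlying and surface forms, /ɖ/ → [ɢ] is the alternation; the neighbouring /χ/ is constant.
/ɖ/ is retroflex while /χ/ is uvular; the output [ɢ] is uvular, matching the trigger — so the feature that spreads is place.
The other alternating forms pattern the same way: /c/ → [q] before /ɢ/ (palatal → uvular, matching uvular); /c/ → [t] before /ɾ/ (palatal → alveolar, matching alveolar) — only place changes, and always toward the following segment.

place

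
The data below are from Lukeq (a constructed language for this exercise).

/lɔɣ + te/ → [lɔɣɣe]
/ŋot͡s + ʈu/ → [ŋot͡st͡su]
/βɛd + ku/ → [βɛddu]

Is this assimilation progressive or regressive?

Underlying /t/ is realised as [ɣ] next to /ɣ/; /ɣ/ itself does not change.
The output [ɣ] is identical to the trigger /ɣ/ — every feature (place, manner, voicing) has been copied — so this is total assimilation.
The remaining alternations confirm this: /ʈ/ → [t͡s] after /t͡s/; /k/ → [d] after /d/ — in each case the output is a copy of the preceding consonant.
Since the segment that changes follows the conditioning segment, the assimilation is progressive.

progressive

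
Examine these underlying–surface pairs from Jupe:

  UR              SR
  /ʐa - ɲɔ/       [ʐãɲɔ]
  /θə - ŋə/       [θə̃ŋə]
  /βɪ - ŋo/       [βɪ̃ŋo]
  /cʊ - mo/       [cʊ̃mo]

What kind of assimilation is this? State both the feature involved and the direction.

The vowel /a/ surfaces as nasalised [ã] next to the following nasal /ɲ/ — it has acquired the [+nasal] feature of its neighbour.
Likewise in the remaining data: /ə/ → [ə̃] before /ŋ/; /ɪ/ → [ɪ̃] before /ŋ/; /ʊ/ → [ʊ̃] before /m/ — each time a vowel is nasalised next to a following nasal.
Because the conditioning nasal is to the right of the vowel that changes, the process is regressive (anticipatory).

regressive nasality assimilation (vowel nasalisation)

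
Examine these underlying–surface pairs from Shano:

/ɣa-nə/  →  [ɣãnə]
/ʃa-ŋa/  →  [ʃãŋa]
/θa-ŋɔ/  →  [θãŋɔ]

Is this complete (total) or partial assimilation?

partial assimilation

The vowel /a/ surfaces as nasalised [ã] next to the following nasal /n/ — it has acquired the [+nasal] feature of its neighbour.
The other form shows the same pattern: /a/ → [ã] before /ŋ/ — each time a vowel is nasalised next to a following nasal.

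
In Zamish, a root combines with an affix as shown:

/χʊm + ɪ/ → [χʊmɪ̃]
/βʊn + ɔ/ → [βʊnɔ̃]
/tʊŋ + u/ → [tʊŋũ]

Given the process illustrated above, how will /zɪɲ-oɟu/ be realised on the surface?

[zɪɲõɟu]

The data show progressive nasality assimilation (vowel nasalisation): /ɪ/ → [ɪ̃] after /m/; /ɔ/ → [ɔ̃] after /n/; /u/ → [ũ] after /ŋ/ — a vowel is nasalised by an immediately preceding nasal consonant.
/o/ sits next to the nasal /ɲ/ and is therefore nasalised to [õ].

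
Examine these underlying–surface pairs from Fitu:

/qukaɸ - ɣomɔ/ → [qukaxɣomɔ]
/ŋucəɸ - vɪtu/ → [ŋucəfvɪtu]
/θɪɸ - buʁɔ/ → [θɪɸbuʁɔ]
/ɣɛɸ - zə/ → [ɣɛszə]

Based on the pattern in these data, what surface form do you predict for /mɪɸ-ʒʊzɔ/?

[mɪʃʒʊzɔ]

The data show regressive place assimilation: /ɸ/ → [x] before /ɣ/; /ɸ/ → [f] before /v/; /ɸ/ → [s] before /z/. In each pair only place changes, matching the following consonant, while manner and voice stay constant.
No alternation appears in [θɪɸbuʁɔ]: there the adjacent consonants already agree in place (/ɸ/ and /b/ are both bilabial), so this form is consistent with the same rule.
/ɸ/ is a voiceless bilabial fricative. The following trigger /ʒ/ is postalveolar, so /ɸ/ must become postalveolar as well.
A voiceless postalveolar fricative is [ʃ], so the surface segment is [ʃ].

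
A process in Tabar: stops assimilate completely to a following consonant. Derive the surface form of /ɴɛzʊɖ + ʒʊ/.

/ɖ/ is the segment targeted by the rule; it sits immediately before /ʒ/, so it assimilates completely and surfaces as [ʒ].

[ɴɛzʊʒʒʊ]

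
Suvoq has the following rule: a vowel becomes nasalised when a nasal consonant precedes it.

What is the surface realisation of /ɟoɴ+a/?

[ɟoɴã]

The vowel /a/ is adjacent to the preceding nasal /ɴ/, so it acquires [+nasal] and surfaces as [ã].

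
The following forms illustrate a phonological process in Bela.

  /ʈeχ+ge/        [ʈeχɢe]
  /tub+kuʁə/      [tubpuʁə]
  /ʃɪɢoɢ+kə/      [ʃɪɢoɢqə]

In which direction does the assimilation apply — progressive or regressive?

progressive

Underlying /g/ is realised as [ɢ] next to /χ/; /χ/ itself does not change.
/g/ is velar while /χ/ is uvular; the output [ɢ] is uvular, matching the trigger — so the feature that spreads is place.
The same holds elsewhere in the data: /k/ → [p] after /b/ (velar → bilabial, matching bilabial); /k/ → [q] after /ɢ/ (velar → uvular, matching uvular) — only place changes, and always toward the preceding segment.
The trigger is the preceding segment, so the direction is progressive (perseverative).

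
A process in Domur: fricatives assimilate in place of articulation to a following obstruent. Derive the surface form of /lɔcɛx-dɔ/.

The rule targets /x/ (voiceless velar fricative), which sits before the trigger /d/ (alveolar).
The voiceless alveolar fricative is [s], so /x/ → [s].

[lɔcɛsdɔ]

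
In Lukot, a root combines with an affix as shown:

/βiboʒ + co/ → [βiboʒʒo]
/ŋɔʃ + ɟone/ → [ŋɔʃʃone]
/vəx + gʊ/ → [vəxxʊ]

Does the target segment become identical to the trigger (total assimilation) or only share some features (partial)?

total assimilation

Comparing underlying and surface forms, /c/ → [ʒ] is the alternation; the neighbouring /ʒ/ is constant.
The output [ʒ] is identical to the trigger /ʒ/ — every feature (place, manner, voicing) has been copied — so this is total assimilation.
The other forms behave the same way: /ɟ/ → [ʃ] after /ʃ/; /g/ → [x] after /x/ — in each case the output is a copy of the preceding consonant.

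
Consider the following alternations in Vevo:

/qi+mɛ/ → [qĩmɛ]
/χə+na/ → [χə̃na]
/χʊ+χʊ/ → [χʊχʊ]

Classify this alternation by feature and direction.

regressive nasality assimilation (vowel nasalisation)

The vowel /i/ surfaces as nasalised [ĩ] next to the following nasal /m/ — it has acquired the [+nasal] feature of its neighbour.
Likewise in the remaining data: /ə/ → [ə̃] before /n/ — each time a vowel is nasalised next to a following nasal.
No change occurs in [χʊχʊ] because the vowel at the boundary is adjacent to an oral consonant, not a nasal (/ʊ/ next to /χ/).
Because the conditioning nasal is to the right of the vowel that changes, the process is regressive (anticipatory).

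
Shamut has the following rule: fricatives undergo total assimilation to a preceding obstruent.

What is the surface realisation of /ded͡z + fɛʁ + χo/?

/f/ is the segment targeted by the rule; it sits immediately after /d͡z/, so it assimilates completely and surfaces as [d͡z].
The same rule applies at the second boundary: /χ/ → [ʁ] next to /ʁ/.

[ded͡zd͡zɛʁʁo]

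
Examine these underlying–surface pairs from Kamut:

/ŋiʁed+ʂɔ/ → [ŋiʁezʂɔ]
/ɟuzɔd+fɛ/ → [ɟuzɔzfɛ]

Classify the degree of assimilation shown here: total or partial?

partial assimilation

Underlying /d/ is realised as [z] next to /ʂ/; /ʂ/ itself does not change.
/d/ is a stop while /ʂ/ is a fricative; the output [z] is a fricative, matching the trigger — so the feature that spreads is manner.
Place and voice are unchanged, so the assimilation is partial, not total.
Checking the remaining alternation: /d/ → [z] before /f/ (stop → fricative, matching a fricative) — only manner changes, and always toward the following segment.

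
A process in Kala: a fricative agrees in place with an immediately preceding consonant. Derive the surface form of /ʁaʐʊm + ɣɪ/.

/ɣ/ is a voiced velar fricative. The preceding trigger /m/ is bilabial, so /ɣ/ must become bilabial as well.
A voiced bilabial fricative is [β], so the surface segment is [β].

[ʁaʐʊmβɪ]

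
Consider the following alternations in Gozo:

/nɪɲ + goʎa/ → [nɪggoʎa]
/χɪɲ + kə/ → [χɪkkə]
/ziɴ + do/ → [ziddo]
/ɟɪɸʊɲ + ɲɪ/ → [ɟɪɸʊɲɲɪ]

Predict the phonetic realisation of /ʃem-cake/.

The data show regressive total assimilation (/ɲ/ → [g] before /g/; /ɲ/ → [k] before /k/; /ɴ/ → [d] before /d/): in every case the target segment becomes identical to its following neighbour, copying more than a single feature.
In [ɟɪɸʊɲɲɪ] the two consonants at the boundary are already identical (/ɲ/ + /ɲ/), so the rule applies vacuously and nothing changes.
/m/ is the segment targeted by the rule; it sits immediately before /c/, so it assimilates completely and surfaces as [c].

[ʃeccake]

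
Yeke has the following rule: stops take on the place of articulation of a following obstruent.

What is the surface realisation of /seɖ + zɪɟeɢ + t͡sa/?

[sedzɪɟedt͡sa]

/ɖ/ is a voiced retroflex stop. The following trigger /z/ is alveolar, so /ɖ/ must become alveolar as well.
Changing only its place to alveolar gives [d] — the voiced alveolar stop.
At the second juncture, /ɢ/ likewise becomes [d] adjacent to /t͡s/.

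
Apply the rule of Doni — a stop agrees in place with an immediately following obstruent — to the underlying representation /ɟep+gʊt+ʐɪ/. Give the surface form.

The rule targets /p/ (voiceless bilabial stop), which sits before the trigger /g/ (velar).
The voiceless velar stop is [k], so /p/ → [k].
The same rule applies at the second boundary: /t/ → [ʈ] next to /ʐ/.

[ɟekgʊʈʐɪ]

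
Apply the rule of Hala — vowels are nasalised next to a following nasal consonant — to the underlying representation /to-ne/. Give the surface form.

[tõne]

/o/ sits next to the nasal /n/ and is therefore nasalised to [õ].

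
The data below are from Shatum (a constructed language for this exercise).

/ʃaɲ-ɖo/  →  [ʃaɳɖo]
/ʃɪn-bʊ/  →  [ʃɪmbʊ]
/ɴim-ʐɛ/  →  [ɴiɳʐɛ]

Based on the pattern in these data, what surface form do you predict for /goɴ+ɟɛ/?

[goɲɟɛ]

The data show regressive place assimilation: /ɲ/ → [ɳ] before /ɖ/; /n/ → [m] before /b/; /m/ → [ɳ] before /ʐ/. In each pair only place changes, matching the following consonant, while manner and voice stay constant.
/ɴ/ is a voiced uvular nasal. The following trigger /ɟ/ is palatal, so /ɴ/ must become palatal as well.
Changing only its place to palatal gives [ɲ] — the voiced palatal nasal.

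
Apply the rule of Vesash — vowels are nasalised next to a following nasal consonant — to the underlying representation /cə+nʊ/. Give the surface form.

[cə̃nʊ]

The vowel /ə/ is adjacent to the following nasal /n/, so it acquires [+nasal] and surfaces as [ə̃].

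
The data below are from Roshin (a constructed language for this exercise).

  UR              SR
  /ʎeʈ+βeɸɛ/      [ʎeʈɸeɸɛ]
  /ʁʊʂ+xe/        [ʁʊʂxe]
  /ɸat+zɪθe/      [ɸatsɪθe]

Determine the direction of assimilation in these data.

The segment that alternates is /β/, which surfaces as [ɸ] when adjacent to /ʈ/.
/β/ is voiced while /ʈ/ is voiceless; the output [ɸ] is voiceless, matching the trigger — so the feature that spreads is voicing.
Checking the remaining alternation: /z/ → [s] after /t/ (voiced → voiceless, matching voiceless) — only voicing changes, and always toward the preceding segment.
No alternation appears in [ʁʊʂxe]: there the adjacent consonants already agree in voicing (/x/ and /ʂ/ are both voiceless), so this form is consistent with the same rule.
Since the segment that changes follows the conditioning segment, the assimilation is progressive.

progressive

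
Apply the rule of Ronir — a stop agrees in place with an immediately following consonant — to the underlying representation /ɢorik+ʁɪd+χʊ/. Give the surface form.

[ɢoriqʁɪɢχʊ]

The rule targets /k/ (voiceless velar stop), which sits before the trigger /ʁ/ (uvular).
Changing only its place to uvular gives [q] — the voiceless uvular stop.
At the second juncture, /d/ likewise becomes [ɢ] adjacent to /χ/.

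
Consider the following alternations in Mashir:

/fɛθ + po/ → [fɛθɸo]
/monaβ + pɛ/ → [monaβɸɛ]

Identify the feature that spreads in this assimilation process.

The segment that alternates is /p/, which surfaces as [ɸ] when adjacent to /θ/.
/p/ is a stop while /θ/ is a fricative; the output [ɸ] is a fricative, matching the trigger — so the feature that spreads is manner.
The other alternating form patterns the same way: /p/ → [ɸ] after /β/ (stop → fricative, matching a fricative) — only manner changes, and always toward the preceding segment.

manner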